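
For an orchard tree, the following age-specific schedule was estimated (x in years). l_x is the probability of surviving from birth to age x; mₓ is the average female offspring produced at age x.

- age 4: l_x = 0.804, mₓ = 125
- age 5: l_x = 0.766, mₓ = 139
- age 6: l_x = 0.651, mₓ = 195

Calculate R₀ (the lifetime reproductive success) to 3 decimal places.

333.919

R₀ = Σ l_x mₓ:
  age 4: 0.804 × 125 = 100.5000
  age 5: 0.766 × 139 = 106.4740
  age 6: 0.651 × 195 = 126.9450
R₀ = 100.5000 + 106.4740 + 126.9450 = 333.9190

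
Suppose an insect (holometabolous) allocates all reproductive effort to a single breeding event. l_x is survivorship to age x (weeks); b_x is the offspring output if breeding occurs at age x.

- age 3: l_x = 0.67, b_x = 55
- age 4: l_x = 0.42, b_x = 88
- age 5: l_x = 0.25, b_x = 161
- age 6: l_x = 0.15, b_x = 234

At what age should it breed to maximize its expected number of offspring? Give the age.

5

Expected offspring if breeding at age x = l_x × b_x:
  age 3: 0.67 × 55 = 36.850
  age 4: 0.42 × 88 = 36.960
  age 5: 0.25 × 161 = 40.250
  age 6: 0.15 × 234 = 35.100
Maximum at age 5 (40.250).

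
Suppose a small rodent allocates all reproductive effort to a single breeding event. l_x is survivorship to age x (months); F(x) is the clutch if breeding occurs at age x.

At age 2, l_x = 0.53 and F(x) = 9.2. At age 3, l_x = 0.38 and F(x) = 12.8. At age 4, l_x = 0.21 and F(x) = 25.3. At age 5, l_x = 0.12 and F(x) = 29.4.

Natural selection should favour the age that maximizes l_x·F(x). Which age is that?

Expected offspring if breeding at age x = l_x × F(x):
  age 2: 0.53 × 9.2 = 4.876
  age 3: 0.38 × 12.8 = 4.864
  age 4: 0.21 × 25.3 = 5.313
  age 5: 0.12 × 29.4 = 3.528
Maximum at age 4 (5.313).

4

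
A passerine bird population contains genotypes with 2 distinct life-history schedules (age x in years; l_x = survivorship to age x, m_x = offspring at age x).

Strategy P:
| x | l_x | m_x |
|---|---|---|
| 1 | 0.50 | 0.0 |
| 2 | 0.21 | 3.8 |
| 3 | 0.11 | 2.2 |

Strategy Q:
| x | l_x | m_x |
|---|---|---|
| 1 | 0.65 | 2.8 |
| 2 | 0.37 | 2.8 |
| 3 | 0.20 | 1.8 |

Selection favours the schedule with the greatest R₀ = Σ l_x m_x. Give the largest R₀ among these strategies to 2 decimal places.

3.22

Strategy P: R₀ = 0.50×0.0 + 0.21×3.8 + 0.11×2.2 = 1.0400
Strategy Q: R₀ = 0.65×2.8 + 0.37×2.8 + 0.20×1.8 = 3.2160
Highest R₀: strategy Q with 3.2160.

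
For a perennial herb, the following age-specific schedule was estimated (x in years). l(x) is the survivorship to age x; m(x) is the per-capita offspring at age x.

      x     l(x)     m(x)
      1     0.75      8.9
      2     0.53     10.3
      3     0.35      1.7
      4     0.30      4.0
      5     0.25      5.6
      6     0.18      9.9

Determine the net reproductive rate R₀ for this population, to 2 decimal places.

17.11

R₀ = Σ l(x) m(x):
  age 1: 0.75 × 8.9 = 6.6750
  age 2: 0.53 × 10.3 = 5.4590
  age 3: 0.35 × 1.7 = 0.5950
  age 4: 0.30 × 4.0 = 1.2000
  age 5: 0.25 × 5.6 = 1.4000
  age 6: 0.18 × 9.9 = 1.7820
R₀ = 6.6750 + 5.4590 + 0.5950 + 1.2000 + 1.4000 + 1.7820 = 17.1110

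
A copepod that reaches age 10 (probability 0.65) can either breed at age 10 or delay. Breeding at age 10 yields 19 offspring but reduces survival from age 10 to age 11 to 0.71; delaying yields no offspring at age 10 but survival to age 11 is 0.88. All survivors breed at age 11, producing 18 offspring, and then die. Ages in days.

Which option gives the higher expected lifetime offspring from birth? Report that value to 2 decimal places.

breed at age 10: R₀ = 0.65 × (19 + 0.71 × 18) = 0.65 × 31.7800 = 20.6570
delay to age 11: R₀ = 0.65 × (0.88 × 18) = 0.65 × 15.8400 = 10.2960
Higher: breed at age 10 (20.6570).

20.66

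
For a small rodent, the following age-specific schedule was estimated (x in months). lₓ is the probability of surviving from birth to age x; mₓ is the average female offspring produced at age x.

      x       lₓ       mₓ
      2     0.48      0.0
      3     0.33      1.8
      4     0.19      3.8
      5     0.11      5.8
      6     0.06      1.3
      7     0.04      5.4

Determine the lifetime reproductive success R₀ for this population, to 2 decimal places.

R₀ = Σ lₓ mₓ:
  age 2: 0.48 × 0.0 = 0.0000
  age 3: 0.33 × 1.8 = 0.5940
  age 4: 0.19 × 3.8 = 0.7220
  age 5: 0.11 × 5.8 = 0.6380
  age 6: 0.06 × 1.3 = 0.0780
  age 7: 0.04 × 5.4 = 0.2160
R₀ = 0.0000 + 0.5940 + 0.7220 + 0.6380 + 0.0780 + 0.2160 = 2.2480

2.25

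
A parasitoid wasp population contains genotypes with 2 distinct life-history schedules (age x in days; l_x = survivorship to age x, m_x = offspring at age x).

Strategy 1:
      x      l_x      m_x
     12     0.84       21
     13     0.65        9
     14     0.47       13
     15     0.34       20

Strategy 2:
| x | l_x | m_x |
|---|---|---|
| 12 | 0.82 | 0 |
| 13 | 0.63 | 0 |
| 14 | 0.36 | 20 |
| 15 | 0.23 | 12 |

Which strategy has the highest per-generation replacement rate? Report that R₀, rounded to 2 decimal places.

36.40

Strategy 1: R₀ = 0.84×21 + 0.65×9 + 0.47×13 + 0.34×20 = 36.4000
Strategy 2: R₀ = 0.82×0 + 0.63×0 + 0.36×20 + 0.23×12 = 9.9600
Highest R₀: strategy 1 with 36.4000.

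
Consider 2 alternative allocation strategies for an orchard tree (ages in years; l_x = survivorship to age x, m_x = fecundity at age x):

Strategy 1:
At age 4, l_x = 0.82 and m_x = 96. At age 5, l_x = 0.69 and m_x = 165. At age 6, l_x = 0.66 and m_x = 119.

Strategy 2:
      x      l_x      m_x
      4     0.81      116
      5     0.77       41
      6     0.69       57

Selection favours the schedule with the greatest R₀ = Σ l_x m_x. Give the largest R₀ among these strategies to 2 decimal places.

Strategy 1: R₀ = 0.82×96 + 0.69×165 + 0.66×119 = 271.1100
Strategy 2: R₀ = 0.81×116 + 0.77×41 + 0.69×57 = 164.8600
Highest R₀: strategy 1 with 271.1100.

271.11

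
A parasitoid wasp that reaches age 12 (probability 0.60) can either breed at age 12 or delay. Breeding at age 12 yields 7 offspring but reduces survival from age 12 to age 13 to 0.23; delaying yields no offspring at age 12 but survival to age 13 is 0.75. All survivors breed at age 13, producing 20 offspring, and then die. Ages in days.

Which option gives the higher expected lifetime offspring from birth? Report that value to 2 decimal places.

breed at age 12: R₀ = 0.60 × (7 + 0.23 × 20) = 0.60 × 11.6000 = 6.9600
delay to age 13: R₀ = 0.60 × (0.75 × 20) = 0.60 × 15.0000 = 9.0000
Higher: delay to age 13 (9.0000).

9.00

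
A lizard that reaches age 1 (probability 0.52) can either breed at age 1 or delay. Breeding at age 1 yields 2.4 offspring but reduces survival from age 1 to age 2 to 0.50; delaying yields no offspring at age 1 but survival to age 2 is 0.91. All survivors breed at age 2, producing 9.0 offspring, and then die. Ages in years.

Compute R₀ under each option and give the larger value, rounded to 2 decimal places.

4.26

breed at age 1: R₀ = 0.52 × (2.4 + 0.50 × 9.0) = 0.52 × 6.9000 = 3.5880
delay to age 2: R₀ = 0.52 × (0.91 × 9.0) = 0.52 × 8.1900 = 4.2588
Higher: delay to age 2 (4.2588).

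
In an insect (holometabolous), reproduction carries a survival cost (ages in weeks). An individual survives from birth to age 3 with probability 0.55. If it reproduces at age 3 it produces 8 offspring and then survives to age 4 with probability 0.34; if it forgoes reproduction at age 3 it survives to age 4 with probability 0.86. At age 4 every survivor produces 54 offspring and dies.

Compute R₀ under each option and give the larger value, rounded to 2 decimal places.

breed at age 3: R₀ = 0.55 × (8 + 0.34 × 54) = 0.55 × 26.3600 = 14.4980
delay to age 4: R₀ = 0.55 × (0.86 × 54) = 0.55 × 46.4400 = 25.5420
Higher: delay to age 4 (25.5420).

25.54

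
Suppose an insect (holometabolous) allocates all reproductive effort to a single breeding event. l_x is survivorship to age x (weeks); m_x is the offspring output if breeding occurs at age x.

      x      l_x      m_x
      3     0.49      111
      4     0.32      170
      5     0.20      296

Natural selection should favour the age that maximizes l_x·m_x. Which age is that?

Expected offspring if breeding at age x = l_x × m_x:
  age 3: 0.49 × 111 = 54.390
  age 4: 0.32 × 170 = 54.400
  age 5: 0.20 × 296 = 59.200
Maximum at age 5 (59.200).

5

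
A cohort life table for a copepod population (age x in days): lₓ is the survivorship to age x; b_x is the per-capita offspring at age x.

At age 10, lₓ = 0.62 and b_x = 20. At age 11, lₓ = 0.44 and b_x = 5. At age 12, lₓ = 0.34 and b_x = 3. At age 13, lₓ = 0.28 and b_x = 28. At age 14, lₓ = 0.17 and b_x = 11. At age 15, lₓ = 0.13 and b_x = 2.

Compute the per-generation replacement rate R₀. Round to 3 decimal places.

R₀ = Σ lₓ b_x:
  age 10: 0.62 × 20 = 12.4000
  age 11: 0.44 × 5 = 2.2000
  age 12: 0.34 × 3 = 1.0200
  age 13: 0.28 × 28 = 7.8400
  age 14: 0.17 × 11 = 1.8700
  age 15: 0.13 × 2 = 0.2600
R₀ = 12.4000 + 2.2000 + 1.0200 + 7.8400 + 1.8700 + 0.2600 = 25.5900

25.590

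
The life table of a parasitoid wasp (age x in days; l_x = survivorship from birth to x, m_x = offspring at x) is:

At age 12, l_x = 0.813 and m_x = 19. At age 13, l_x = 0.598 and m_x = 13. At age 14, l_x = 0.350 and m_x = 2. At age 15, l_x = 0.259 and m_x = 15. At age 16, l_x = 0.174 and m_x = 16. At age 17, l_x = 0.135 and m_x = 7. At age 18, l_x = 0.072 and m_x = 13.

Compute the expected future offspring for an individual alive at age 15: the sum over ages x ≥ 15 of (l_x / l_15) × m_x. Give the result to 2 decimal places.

l_15 = 0.259. Conditional survival from age 15 to x is l_x / l_15.
  x=15: (0.259/0.259) × 15 = 15.0000
  x=16: (0.174/0.259) × 16 = 10.7490
  x=17: (0.135/0.259) × 7 = 3.6486
  x=18: (0.072/0.259) × 13 = 3.6139
Sum = 15.0000 + 10.7490 + 3.6486 + 3.6139 = 33.0116

33.01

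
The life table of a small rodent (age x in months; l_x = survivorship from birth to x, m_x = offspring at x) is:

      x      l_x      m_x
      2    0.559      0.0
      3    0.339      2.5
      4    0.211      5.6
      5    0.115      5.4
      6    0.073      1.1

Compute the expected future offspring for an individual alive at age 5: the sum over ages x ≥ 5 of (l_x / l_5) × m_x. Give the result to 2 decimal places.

6.10

l_5 = 0.115. Conditional survival from age 5 to x is l_x / l_5.
  x=5: (0.115/0.115) × 5.4 = 5.4000
  x=6: (0.073/0.115) × 1.1 = 0.6983
Sum = 5.4000 + 0.6983 = 6.0983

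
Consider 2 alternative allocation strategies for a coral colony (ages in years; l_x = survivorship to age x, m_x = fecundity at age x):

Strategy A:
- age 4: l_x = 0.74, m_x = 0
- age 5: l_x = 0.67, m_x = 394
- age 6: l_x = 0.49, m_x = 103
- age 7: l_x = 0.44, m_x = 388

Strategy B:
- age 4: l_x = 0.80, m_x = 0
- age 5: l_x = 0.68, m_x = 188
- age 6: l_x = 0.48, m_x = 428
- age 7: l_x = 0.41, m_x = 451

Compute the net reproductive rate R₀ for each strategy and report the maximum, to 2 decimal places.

518.19

Strategy A: R₀ = 0.74×0 + 0.67×394 + 0.49×103 + 0.44×388 = 485.1700
Strategy B: R₀ = 0.80×0 + 0.68×188 + 0.48×428 + 0.41×451 = 518.1900
Highest R₀: strategy B with 518.1900.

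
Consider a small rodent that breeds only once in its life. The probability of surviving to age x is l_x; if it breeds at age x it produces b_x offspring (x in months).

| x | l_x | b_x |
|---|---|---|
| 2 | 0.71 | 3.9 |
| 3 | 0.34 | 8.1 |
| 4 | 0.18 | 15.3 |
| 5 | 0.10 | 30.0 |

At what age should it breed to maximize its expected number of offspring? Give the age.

Expected offspring if breeding at age x = l_x × b_x:
  age 2: 0.71 × 3.9 = 2.769
  age 3: 0.34 × 8.1 = 2.754
  age 4: 0.18 × 15.3 = 2.754
  age 5: 0.10 × 30.0 = 3.000
Maximum at age 5 (3.000).

5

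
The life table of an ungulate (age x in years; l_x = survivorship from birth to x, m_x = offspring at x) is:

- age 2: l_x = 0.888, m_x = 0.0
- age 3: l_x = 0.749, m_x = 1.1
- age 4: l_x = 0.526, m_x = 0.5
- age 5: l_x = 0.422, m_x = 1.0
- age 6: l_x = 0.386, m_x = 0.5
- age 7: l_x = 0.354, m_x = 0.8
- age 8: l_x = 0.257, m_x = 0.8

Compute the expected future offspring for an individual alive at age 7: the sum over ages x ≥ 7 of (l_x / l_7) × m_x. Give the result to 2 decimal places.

l_7 = 0.354. Conditional survival from age 7 to x is l_x / l_7.
  x=7: (0.354/0.354) × 0.8 = 0.8000
  x=8: (0.257/0.354) × 0.8 = 0.5808
Sum = 0.8000 + 0.5808 = 1.3808

1.38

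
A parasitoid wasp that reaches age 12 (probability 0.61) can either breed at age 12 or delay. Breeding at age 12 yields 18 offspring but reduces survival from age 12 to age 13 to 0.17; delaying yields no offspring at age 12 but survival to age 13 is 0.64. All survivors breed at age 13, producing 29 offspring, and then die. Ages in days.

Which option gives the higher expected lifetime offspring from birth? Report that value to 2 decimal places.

breed at age 12: R₀ = 0.61 × (18 + 0.17 × 29) = 0.61 × 22.9300 = 13.9873
delay to age 13: R₀ = 0.61 × (0.64 × 29) = 0.61 × 18.5600 = 11.3216
Higher: breed at age 12 (13.9873).

13.99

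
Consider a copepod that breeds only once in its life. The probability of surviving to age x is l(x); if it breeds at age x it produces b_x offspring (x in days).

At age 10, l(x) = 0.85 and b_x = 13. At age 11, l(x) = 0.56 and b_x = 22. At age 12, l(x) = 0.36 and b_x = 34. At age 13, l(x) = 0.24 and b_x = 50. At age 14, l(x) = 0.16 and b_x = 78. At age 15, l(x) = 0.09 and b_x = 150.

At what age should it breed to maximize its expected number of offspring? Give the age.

15

Expected offspring if breeding at age x = l(x) × b_x:
  age 10: 0.85 × 13 = 11.050
  age 11: 0.56 × 22 = 12.320
  age 12: 0.36 × 34 = 12.240
  age 13: 0.24 × 50 = 12.000
  age 14: 0.16 × 78 = 12.480
  age 15: 0.09 × 150 = 13.500
Maximum at age 15 (13.500).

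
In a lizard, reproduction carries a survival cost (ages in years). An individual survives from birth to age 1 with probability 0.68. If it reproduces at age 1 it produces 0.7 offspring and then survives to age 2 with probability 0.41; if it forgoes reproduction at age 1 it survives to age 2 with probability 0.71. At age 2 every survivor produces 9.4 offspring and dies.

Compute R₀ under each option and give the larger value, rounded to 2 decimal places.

4.54

breed at age 1: R₀ = 0.68 × (0.7 + 0.41 × 9.4) = 0.68 × 4.5540 = 3.0967
delay to age 2: R₀ = 0.68 × (0.71 × 9.4) = 0.68 × 6.6740 = 4.5383
Higher: delay to age 2 (4.5383).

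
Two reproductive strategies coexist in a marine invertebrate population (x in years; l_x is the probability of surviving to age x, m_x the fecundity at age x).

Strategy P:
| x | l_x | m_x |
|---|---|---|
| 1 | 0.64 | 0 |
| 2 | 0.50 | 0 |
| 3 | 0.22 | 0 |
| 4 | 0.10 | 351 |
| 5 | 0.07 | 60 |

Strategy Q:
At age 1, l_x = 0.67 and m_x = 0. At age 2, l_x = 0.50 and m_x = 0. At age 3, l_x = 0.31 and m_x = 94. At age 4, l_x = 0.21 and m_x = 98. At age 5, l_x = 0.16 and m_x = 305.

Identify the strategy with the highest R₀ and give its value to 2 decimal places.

98.52

Strategy P: R₀ = 0.64×0 + 0.50×0 + 0.22×0 + 0.10×351 + 0.07×60 = 39.3000
Strategy Q: R₀ = 0.67×0 + 0.50×0 + 0.31×94 + 0.21×98 + 0.16×305 = 98.5200
Highest R₀: strategy Q with 98.5200.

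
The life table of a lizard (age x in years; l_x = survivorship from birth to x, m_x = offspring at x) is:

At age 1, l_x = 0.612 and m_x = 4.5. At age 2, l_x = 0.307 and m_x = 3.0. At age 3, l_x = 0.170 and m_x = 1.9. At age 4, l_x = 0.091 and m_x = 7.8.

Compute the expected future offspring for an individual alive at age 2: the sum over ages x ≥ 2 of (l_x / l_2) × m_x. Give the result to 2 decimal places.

6.36

l_2 = 0.307. Conditional survival from age 2 to x is l_x / l_2.
  x=2: (0.307/0.307) × 3.0 = 3.0000
  x=3: (0.170/0.307) × 1.9 = 1.0521
  x=4: (0.091/0.307) × 7.8 = 2.3121
Sum = 3.0000 + 1.0521 + 2.3121 = 6.3642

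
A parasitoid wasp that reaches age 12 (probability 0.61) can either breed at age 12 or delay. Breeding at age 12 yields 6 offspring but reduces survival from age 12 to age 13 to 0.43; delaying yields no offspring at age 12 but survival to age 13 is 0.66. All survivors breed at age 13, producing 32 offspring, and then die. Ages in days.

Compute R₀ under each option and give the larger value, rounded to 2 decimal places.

breed at age 12: R₀ = 0.61 × (6 + 0.43 × 32) = 0.61 × 19.7600 = 12.0536
delay to age 13: R₀ = 0.61 × (0.66 × 32) = 0.61 × 21.1200 = 12.8832
Higher: delay to age 13 (12.8832).

12.88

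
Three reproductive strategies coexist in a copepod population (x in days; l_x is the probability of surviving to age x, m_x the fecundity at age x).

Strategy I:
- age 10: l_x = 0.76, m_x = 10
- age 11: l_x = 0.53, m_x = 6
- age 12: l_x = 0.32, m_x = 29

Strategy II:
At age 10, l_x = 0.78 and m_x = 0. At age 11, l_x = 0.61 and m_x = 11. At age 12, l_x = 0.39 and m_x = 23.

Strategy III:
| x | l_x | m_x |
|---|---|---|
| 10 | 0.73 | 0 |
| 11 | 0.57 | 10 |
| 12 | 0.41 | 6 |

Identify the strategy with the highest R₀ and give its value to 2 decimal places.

Strategy I: R₀ = 0.76×10 + 0.53×6 + 0.32×29 = 20.0600
Strategy II: R₀ = 0.78×0 + 0.61×11 + 0.39×23 = 15.6800
Strategy III: R₀ = 0.73×0 + 0.57×10 + 0.41×6 = 8.1600
Highest R₀: strategy I with 20.0600.

20.06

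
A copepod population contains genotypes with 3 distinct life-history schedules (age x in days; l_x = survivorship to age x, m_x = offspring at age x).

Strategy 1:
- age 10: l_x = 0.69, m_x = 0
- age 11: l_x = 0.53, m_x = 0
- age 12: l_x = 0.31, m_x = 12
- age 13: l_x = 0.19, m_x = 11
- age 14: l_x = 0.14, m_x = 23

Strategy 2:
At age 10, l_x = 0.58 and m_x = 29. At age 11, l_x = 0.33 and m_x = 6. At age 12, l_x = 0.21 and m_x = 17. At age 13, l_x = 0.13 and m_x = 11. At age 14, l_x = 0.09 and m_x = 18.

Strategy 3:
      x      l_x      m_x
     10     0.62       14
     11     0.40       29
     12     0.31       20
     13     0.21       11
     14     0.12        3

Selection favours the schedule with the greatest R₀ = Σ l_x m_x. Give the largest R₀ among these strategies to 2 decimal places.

Strategy 1: R₀ = 0.69×0 + 0.53×0 + 0.31×12 + 0.19×11 + 0.14×23 = 9.0300
Strategy 2: R₀ = 0.58×29 + 0.33×6 + 0.21×17 + 0.13×11 + 0.09×18 = 25.4200
Strategy 3: R₀ = 0.62×14 + 0.40×29 + 0.31×20 + 0.21×11 + 0.12×3 = 29.1500
Highest R₀: strategy 3 with 29.1500.

29.15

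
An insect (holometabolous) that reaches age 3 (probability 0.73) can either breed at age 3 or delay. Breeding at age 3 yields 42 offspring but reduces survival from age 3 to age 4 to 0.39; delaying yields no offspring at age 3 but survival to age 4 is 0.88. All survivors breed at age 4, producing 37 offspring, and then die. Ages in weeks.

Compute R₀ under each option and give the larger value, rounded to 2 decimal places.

41.19

breed at age 3: R₀ = 0.73 × (42 + 0.39 × 37) = 0.73 × 56.4300 = 41.1939
delay to age 4: R₀ = 0.73 × (0.88 × 37) = 0.73 × 32.5600 = 23.7688
Higher: breed at age 3 (41.1939).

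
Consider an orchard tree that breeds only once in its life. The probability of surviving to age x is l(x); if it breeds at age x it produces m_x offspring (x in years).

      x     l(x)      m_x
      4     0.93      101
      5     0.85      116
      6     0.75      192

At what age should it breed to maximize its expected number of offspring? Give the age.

6

Expected offspring if breeding at age x = l(x) × m_x:
  age 4: 0.93 × 101 = 93.930
  age 5: 0.85 × 116 = 98.600
  age 6: 0.75 × 192 = 144.000
Maximum at age 6 (144.000).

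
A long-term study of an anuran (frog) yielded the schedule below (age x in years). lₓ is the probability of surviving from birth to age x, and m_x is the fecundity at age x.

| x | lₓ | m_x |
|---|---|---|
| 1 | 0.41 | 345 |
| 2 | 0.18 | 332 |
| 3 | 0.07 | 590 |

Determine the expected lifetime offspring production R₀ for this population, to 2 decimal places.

242.51

R₀ = Σ lₓ m_x:
  age 1: 0.41 × 345 = 141.4500
  age 2: 0.18 × 332 = 59.7600
  age 3: 0.07 × 590 = 41.3000
R₀ = 141.4500 + 59.7600 + 41.3000 = 242.5100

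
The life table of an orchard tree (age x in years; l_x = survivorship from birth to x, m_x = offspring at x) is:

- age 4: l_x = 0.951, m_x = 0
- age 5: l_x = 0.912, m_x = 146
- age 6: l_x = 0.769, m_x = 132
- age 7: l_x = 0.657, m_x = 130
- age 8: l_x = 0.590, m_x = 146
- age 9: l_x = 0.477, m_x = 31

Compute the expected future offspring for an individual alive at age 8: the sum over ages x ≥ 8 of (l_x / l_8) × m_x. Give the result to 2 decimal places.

171.06

l_8 = 0.590. Conditional survival from age 8 to x is l_x / l_8.
  x=8: (0.590/0.590) × 146 = 146.0000
  x=9: (0.477/0.590) × 31 = 25.0627
Sum = 146.0000 + 25.0627 = 171.0627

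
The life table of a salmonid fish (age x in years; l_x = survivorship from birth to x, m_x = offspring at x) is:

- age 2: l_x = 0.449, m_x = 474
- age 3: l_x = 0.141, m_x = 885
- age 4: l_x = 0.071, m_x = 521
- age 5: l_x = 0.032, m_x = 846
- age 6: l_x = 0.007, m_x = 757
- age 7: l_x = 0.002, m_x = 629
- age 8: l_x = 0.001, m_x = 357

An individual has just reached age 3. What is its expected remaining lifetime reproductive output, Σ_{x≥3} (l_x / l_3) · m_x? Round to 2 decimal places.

1388.38

l_3 = 0.141. Conditional survival from age 3 to x is l_x / l_3.
  x=3: (0.141/0.141) × 885 = 885.0000
  x=4: (0.071/0.141) × 521 = 262.3475
  x=5: (0.032/0.141) × 846 = 192.0000
  x=6: (0.007/0.141) × 757 = 37.5816
  x=7: (0.002/0.141) × 629 = 8.9220
  x=8: (0.001/0.141) × 357 = 2.5319
Sum = 885.0000 + 262.3475 + 192.0000 + 37.5816 + 8.9220 + 2.5319 = 1388.3830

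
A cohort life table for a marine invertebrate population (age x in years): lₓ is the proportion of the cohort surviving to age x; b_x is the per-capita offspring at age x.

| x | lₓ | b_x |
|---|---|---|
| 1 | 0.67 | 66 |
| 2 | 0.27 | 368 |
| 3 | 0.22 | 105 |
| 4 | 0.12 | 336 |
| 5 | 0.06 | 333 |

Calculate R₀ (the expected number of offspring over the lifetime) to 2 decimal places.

226.98

R₀ = Σ lₓ b_x:
  age 1: 0.67 × 66 = 44.2200
  age 2: 0.27 × 368 = 99.3600
  age 3: 0.22 × 105 = 23.1000
  age 4: 0.12 × 336 = 40.3200
  age 5: 0.06 × 333 = 19.9800
R₀ = 44.2200 + 99.3600 + 23.1000 + 40.3200 + 19.9800 = 226.9800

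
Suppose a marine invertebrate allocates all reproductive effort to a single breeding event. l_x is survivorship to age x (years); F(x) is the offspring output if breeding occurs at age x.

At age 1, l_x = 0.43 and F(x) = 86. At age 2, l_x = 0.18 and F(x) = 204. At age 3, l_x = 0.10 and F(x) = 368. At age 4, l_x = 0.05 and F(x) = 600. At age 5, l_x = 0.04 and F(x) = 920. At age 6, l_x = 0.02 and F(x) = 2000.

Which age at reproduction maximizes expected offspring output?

Expected offspring if breeding at age x = l_x × F(x):
  age 1: 0.43 × 86 = 36.980
  age 2: 0.18 × 204 = 36.720
  age 3: 0.10 × 368 = 36.800
  age 4: 0.05 × 600 = 30.000
  age 5: 0.04 × 920 = 36.800
  age 6: 0.02 × 2000 = 40.000
Maximum at age 6 (40.000).

6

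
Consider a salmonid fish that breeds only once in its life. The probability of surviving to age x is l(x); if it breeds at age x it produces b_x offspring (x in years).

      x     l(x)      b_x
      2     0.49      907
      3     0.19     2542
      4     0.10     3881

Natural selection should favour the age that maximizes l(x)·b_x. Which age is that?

Expected offspring if breeding at age x = l(x) × b_x:
  age 2: 0.49 × 907 = 444.430
  age 3: 0.19 × 2542 = 482.980
  age 4: 0.10 × 3881 = 388.100
Maximum at age 3 (482.980).

3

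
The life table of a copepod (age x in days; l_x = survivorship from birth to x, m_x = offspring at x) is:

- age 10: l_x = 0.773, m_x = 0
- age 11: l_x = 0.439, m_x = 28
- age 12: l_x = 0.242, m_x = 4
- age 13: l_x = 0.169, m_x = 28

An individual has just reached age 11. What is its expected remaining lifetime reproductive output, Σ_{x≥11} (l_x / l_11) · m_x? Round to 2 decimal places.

40.98

l_11 = 0.439. Conditional survival from age 11 to x is l_x / l_11.
  x=11: (0.439/0.439) × 28 = 28.0000
  x=12: (0.242/0.439) × 4 = 2.2050
  x=13: (0.169/0.439) × 28 = 10.7790
Sum = 28.0000 + 2.2050 + 10.7790 = 40.9841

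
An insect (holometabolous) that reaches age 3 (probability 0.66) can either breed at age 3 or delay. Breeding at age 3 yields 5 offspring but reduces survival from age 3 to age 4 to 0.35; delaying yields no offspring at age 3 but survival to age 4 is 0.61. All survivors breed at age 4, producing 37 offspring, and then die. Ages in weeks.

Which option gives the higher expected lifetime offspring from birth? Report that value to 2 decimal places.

14.90

breed at age 3: R₀ = 0.66 × (5 + 0.35 × 37) = 0.66 × 17.9500 = 11.8470
delay to age 4: R₀ = 0.66 × (0.61 × 37) = 0.66 × 22.5700 = 14.8962
Higher: delay to age 4 (14.8962).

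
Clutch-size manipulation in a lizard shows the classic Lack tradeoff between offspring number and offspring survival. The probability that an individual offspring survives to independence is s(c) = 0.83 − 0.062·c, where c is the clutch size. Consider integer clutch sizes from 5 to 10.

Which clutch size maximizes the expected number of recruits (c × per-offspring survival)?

Expected recruits = c × s(c):
  c=5: 5 × 0.520 = 2.600
  c=6: 6 × 0.458 = 2.748
  c=7: 7 × 0.396 = 2.772
  c=8: 8 × 0.334 = 2.672
  c=9: 9 × 0.272 = 2.448
  c=10: 10 × 0.210 = 2.100
Maximum at c = 7 (2.772 recruits).

7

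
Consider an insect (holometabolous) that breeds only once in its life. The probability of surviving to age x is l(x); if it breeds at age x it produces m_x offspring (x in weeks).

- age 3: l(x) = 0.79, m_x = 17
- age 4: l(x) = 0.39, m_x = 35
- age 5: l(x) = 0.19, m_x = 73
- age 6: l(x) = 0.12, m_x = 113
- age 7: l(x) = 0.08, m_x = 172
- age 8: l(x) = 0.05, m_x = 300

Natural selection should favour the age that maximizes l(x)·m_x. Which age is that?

Expected offspring if breeding at age x = l(x) × m_x:
  age 3: 0.79 × 17 = 13.430
  age 4: 0.39 × 35 = 13.650
  age 5: 0.19 × 73 = 13.870
  age 6: 0.12 × 113 = 13.560
  age 7: 0.08 × 172 = 13.760
  age 8: 0.05 × 300 = 15.000
Maximum at age 8 (15.000).

8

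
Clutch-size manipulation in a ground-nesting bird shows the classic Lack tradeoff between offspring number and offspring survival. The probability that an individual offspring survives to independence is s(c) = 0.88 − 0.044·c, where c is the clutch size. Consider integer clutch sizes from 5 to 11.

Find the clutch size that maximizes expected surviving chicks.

Expected surviving chicks = c × s(c):
  c=5: 5 × 0.660 = 3.300
  c=6: 6 × 0.616 = 3.696
  c=7: 7 × 0.572 = 4.004
  c=8: 8 × 0.528 = 4.224
  c=9: 9 × 0.484 = 4.356
  c=10: 10 × 0.440 = 4.400
  c=11: 11 × 0.396 = 4.356
Maximum at c = 10 (4.400 surviving chicks).

10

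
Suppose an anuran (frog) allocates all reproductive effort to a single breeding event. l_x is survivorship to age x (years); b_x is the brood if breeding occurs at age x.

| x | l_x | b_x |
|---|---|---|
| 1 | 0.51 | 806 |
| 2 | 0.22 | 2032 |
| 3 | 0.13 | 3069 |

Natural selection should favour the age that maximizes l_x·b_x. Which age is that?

Expected offspring if breeding at age x = l_x × b_x:
  age 1: 0.51 × 806 = 411.060
  age 2: 0.22 × 2032 = 447.040
  age 3: 0.13 × 3069 = 398.970
Maximum at age 2 (447.040).

2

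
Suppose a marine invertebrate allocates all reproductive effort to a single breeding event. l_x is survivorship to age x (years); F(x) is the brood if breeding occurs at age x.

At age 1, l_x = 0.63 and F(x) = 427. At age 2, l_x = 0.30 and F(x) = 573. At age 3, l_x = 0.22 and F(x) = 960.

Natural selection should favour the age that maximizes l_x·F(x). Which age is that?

Expected offspring if breeding at age x = l_x × F(x):
  age 1: 0.63 × 427 = 269.010
  age 2: 0.30 × 573 = 171.900
  age 3: 0.22 × 960 = 211.200
Maximum at age 1 (269.010).

1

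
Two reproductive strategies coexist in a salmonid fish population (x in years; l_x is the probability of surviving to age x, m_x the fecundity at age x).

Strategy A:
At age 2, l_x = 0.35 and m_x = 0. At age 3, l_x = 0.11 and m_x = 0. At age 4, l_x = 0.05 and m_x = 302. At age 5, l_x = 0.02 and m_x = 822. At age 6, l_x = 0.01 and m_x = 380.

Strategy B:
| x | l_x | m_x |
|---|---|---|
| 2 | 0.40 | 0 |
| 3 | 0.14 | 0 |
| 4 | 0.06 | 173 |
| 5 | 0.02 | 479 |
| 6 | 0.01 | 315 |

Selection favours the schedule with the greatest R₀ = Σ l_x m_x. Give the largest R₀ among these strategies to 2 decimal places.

35.34

Strategy A: R₀ = 0.35×0 + 0.11×0 + 0.05×302 + 0.02×822 + 0.01×380 = 35.3400
Strategy B: R₀ = 0.40×0 + 0.14×0 + 0.06×173 + 0.02×479 + 0.01×315 = 23.1100
Highest R₀: strategy A with 35.3400.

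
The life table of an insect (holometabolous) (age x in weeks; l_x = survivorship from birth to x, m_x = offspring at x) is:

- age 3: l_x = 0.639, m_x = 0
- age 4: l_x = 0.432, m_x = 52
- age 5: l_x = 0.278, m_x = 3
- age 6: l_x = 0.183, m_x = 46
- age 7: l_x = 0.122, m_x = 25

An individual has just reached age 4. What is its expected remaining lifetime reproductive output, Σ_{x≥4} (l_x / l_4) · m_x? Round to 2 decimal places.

80.48

l_4 = 0.432. Conditional survival from age 4 to x is l_x / l_4.
  x=4: (0.432/0.432) × 52 = 52.0000
  x=5: (0.278/0.432) × 3 = 1.9306
  x=6: (0.183/0.432) × 46 = 19.4861
  x=7: (0.122/0.432) × 25 = 7.0602
Sum = 52.0000 + 1.9306 + 19.4861 + 7.0602 = 80.4769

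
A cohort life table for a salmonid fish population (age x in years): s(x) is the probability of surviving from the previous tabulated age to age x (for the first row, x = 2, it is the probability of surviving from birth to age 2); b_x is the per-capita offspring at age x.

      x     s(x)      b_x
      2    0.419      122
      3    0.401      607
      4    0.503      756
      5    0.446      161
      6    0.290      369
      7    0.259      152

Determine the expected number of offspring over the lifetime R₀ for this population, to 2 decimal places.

227.53

Survivorship from birth: l_x = s_2·s_3·…·s_x.
  l_2 = 0.41900
  l_3 = 0.16802
  l_4 = 0.08451
  l_5 = 0.03769
  l_6 = 0.01093
  l_7 = 0.00283
R₀ = Σ l_x b_x:
  age 2: 0.41900 × 122 = 51.1180
  age 3: 0.16802 × 607 = 101.9881
  age 4: 0.08451 × 756 = 63.8896
  age 5: 0.03769 × 161 = 6.0681
  age 6: 0.01093 × 369 = 4.0332
  age 7: 0.00283 × 152 = 0.4302
R₀ = 51.1180 + 101.9881 + 63.8896 + 6.0681 + 4.0332 + 0.4302 = 227.5271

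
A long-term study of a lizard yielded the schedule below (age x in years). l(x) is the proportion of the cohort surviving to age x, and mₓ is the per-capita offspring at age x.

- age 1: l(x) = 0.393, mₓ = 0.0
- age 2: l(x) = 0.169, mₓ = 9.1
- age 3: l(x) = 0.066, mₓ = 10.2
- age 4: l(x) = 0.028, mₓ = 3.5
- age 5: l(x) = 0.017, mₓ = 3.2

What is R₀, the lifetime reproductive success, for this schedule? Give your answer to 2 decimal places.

2.36

R₀ = Σ l(x) mₓ:
  age 1: 0.393 × 0.0 = 0.0000
  age 2: 0.169 × 9.1 = 1.5379
  age 3: 0.066 × 10.2 = 0.6732
  age 4: 0.028 × 3.5 = 0.0980
  age 5: 0.017 × 3.2 = 0.0544
R₀ = 0.0000 + 1.5379 + 0.6732 + 0.0980 + 0.0544 = 2.3635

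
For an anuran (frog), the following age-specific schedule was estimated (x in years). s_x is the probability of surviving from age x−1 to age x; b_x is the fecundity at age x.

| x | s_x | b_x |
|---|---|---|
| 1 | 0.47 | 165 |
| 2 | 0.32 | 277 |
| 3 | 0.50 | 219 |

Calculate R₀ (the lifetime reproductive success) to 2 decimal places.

Survivorship from birth: l_x = s_1·s_2·…·s_x.
  l_1 = 0.47000
  l_2 = 0.15040
  l_3 = 0.07520
R₀ = Σ l_x b_x:
  age 1: 0.47000 × 165 = 77.5500
  age 2: 0.15040 × 277 = 41.6608
  age 3: 0.07520 × 219 = 16.4688
R₀ = 77.5500 + 41.6608 + 16.4688 = 135.6796

135.68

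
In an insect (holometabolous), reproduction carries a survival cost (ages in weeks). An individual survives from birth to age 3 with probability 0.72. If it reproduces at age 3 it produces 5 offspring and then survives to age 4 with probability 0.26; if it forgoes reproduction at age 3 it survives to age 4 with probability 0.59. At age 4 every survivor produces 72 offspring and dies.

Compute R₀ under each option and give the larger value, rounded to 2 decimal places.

breed at age 3: R₀ = 0.72 × (5 + 0.26 × 72) = 0.72 × 23.7200 = 17.0784
delay to age 4: R₀ = 0.72 × (0.59 × 72) = 0.72 × 42.4800 = 30.5856
Higher: delay to age 4 (30.5856).

30.59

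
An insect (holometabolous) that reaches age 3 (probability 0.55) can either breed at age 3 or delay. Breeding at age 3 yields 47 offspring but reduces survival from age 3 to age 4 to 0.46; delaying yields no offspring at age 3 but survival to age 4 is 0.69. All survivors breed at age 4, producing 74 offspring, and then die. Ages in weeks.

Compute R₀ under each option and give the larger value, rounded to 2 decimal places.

breed at age 3: R₀ = 0.55 × (47 + 0.46 × 74) = 0.55 × 81.0400 = 44.5720
delay to age 4: R₀ = 0.55 × (0.69 × 74) = 0.55 × 51.0600 = 28.0830
Higher: breed at age 3 (44.5720).

44.57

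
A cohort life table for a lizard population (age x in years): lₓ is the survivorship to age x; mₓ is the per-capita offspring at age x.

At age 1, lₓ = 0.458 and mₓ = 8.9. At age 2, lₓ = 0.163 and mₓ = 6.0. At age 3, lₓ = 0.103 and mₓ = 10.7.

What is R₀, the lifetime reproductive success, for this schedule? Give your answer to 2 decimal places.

R₀ = Σ lₓ mₓ:
  age 1: 0.458 × 8.9 = 4.0762
  age 2: 0.163 × 6.0 = 0.9780
  age 3: 0.103 × 10.7 = 1.1021
R₀ = 4.0762 + 0.9780 + 1.1021 = 6.1563

6.16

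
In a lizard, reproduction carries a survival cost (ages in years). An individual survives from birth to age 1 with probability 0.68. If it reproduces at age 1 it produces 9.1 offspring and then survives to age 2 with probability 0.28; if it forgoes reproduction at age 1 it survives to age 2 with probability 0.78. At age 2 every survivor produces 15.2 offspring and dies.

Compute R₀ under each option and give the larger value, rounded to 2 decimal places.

breed at age 1: R₀ = 0.68 × (9.1 + 0.28 × 15.2) = 0.68 × 13.3560 = 9.0821
delay to age 2: R₀ = 0.68 × (0.78 × 15.2) = 0.68 × 11.8560 = 8.0621
Higher: breed at age 1 (9.0821).

9.08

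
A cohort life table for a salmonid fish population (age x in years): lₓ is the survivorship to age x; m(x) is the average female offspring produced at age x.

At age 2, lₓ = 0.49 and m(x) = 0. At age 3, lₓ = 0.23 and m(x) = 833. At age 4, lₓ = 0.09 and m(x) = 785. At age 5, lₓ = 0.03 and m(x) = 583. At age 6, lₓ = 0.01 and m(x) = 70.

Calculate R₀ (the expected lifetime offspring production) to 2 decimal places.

R₀ = Σ lₓ m(x):
  age 2: 0.49 × 0 = 0.0000
  age 3: 0.23 × 833 = 191.5900
  age 4: 0.09 × 785 = 70.6500
  age 5: 0.03 × 583 = 17.4900
  age 6: 0.01 × 70 = 0.7000
R₀ = 0.0000 + 191.5900 + 70.6500 + 17.4900 + 0.7000 = 280.4300

280.43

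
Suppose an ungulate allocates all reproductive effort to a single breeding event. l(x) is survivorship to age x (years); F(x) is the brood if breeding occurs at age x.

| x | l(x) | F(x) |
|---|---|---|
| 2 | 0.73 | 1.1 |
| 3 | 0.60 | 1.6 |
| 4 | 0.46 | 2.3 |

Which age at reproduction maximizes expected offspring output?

4

Expected offspring if breeding at age x = l(x) × F(x):
  age 2: 0.73 × 1.1 = 0.803
  age 3: 0.60 × 1.6 = 0.960
  age 4: 0.46 × 2.3 = 1.058
Maximum at age 4 (1.058).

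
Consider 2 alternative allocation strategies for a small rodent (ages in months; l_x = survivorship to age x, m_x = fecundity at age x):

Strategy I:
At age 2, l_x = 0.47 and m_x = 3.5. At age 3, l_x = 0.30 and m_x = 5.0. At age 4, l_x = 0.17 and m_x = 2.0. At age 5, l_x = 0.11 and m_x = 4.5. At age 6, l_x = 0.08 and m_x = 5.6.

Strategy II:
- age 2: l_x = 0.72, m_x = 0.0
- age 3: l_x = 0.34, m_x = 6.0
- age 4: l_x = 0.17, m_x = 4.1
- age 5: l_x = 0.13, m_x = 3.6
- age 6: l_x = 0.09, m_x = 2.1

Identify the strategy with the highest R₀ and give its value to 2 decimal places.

4.43

Strategy I: R₀ = 0.47×3.5 + 0.30×5.0 + 0.17×2.0 + 0.11×4.5 + 0.08×5.6 = 4.4280
Strategy II: R₀ = 0.72×0.0 + 0.34×6.0 + 0.17×4.1 + 0.13×3.6 + 0.09×2.1 = 3.3940
Highest R₀: strategy I with 4.4280.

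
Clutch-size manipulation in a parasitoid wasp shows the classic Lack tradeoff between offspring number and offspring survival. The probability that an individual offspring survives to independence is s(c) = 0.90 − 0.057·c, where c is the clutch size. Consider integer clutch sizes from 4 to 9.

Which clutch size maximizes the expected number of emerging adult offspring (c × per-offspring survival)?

8

Expected emerging adult offspring = c × s(c):
  c=4: 4 × 0.672 = 2.688
  c=5: 5 × 0.615 = 3.075
  c=6: 6 × 0.558 = 3.348
  c=7: 7 × 0.501 = 3.507
  c=8: 8 × 0.444 = 3.552
  c=9: 9 × 0.387 = 3.483
Maximum at c = 8 (3.552 emerging adult offspring).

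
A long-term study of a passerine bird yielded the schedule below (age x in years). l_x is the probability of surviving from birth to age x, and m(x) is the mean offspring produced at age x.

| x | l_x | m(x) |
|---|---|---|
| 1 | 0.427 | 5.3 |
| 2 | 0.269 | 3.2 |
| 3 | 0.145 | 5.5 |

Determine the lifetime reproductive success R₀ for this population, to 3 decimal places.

R₀ = Σ l_x m(x):
  age 1: 0.427 × 5.3 = 2.2631
  age 2: 0.269 × 3.2 = 0.8608
  age 3: 0.145 × 5.5 = 0.7975
R₀ = 2.2631 + 0.8608 + 0.7975 = 3.9214

3.921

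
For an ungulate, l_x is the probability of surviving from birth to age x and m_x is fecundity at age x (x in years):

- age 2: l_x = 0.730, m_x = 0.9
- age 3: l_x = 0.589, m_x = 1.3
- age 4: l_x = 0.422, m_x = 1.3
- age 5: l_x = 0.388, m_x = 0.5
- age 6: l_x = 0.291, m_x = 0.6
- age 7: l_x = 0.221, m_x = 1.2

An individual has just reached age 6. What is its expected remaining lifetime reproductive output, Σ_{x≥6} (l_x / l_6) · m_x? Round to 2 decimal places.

l_6 = 0.291. Conditional survival from age 6 to x is l_x / l_6.
  x=6: (0.291/0.291) × 0.6 = 0.6000
  x=7: (0.221/0.291) × 1.2 = 0.9113
Sum = 0.6000 + 0.9113 = 1.5113

1.51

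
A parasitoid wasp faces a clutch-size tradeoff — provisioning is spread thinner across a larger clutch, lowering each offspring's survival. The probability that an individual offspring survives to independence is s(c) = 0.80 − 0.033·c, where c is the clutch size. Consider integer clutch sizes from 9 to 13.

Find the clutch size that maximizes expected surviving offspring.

Expected surviving offspring = c × s(c):
  c=9: 9 × 0.503 = 4.527
  c=10: 10 × 0.470 = 4.700
  c=11: 11 × 0.437 = 4.807
  c=12: 12 × 0.404 = 4.848
  c=13: 13 × 0.371 = 4.823
Maximum at c = 12 (4.848 surviving offspring).

12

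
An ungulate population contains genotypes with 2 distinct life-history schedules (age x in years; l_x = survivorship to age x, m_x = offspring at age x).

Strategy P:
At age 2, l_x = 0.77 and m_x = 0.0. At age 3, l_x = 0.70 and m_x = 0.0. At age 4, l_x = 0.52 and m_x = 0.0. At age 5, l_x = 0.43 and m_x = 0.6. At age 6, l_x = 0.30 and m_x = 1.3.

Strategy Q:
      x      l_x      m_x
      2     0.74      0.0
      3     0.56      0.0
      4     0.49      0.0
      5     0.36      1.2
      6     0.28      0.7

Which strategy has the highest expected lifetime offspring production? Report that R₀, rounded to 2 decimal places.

Strategy P: R₀ = 0.77×0.0 + 0.70×0.0 + 0.52×0.0 + 0.43×0.6 + 0.30×1.3 = 0.6480
Strategy Q: R₀ = 0.74×0.0 + 0.56×0.0 + 0.49×0.0 + 0.36×1.2 + 0.28×0.7 = 0.6280
Highest R₀: strategy P with 0.6480.

0.65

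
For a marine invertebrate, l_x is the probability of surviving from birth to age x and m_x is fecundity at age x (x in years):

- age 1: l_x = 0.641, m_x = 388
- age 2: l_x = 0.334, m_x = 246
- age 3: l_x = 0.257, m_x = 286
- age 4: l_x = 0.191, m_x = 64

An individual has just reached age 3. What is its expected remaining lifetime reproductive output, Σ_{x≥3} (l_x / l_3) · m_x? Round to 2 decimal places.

333.56

l_3 = 0.257. Conditional survival from age 3 to x is l_x / l_3.
  x=3: (0.257/0.257) × 286 = 286.0000
  x=4: (0.191/0.257) × 64 = 47.5642
Sum = 286.0000 + 47.5642 = 333.5642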